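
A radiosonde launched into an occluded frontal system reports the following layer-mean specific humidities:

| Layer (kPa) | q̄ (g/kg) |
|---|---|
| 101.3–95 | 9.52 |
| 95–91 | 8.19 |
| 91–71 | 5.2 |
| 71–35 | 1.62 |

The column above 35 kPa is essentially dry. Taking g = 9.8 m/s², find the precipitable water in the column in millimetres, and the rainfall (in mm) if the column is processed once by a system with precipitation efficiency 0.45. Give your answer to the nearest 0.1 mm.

Precipitable water is the column-integrated vapour mass per unit area: PW = (1/g) Σ q̄ Δp, with q in kg/kg and Δp in Pa (1 kg/m² of water = 1 mm).
Layer 101.3–95 kPa: Δp = 63 hPa = 6300 Pa, q̄ = 0.00952 kg/kg → 0.00952 × 6300 / 9.8 = 6.12 mm
Layer 95–91 kPa: Δp = 40 hPa = 4000 Pa, q̄ = 0.00819 kg/kg → 0.00819 × 4000 / 9.8 = 3.34 mm
Layer 91–71 kPa: Δp = 200 hPa = 20000 Pa, q̄ = 0.0052 kg/kg → 0.0052 × 20000 / 9.8 = 10.61 mm
Layer 71–35 kPa: Δp = 360 hPa = 36000 Pa, q̄ = 0.00162 kg/kg → 0.00162 × 36000 / 9.8 = 5.95 mm
PW = 6.12 + 3.34 + 10.61 + 5.95 = 26.02 ≈ 26.0 mm.
Rainfall = ε × PW = 0.45 × 26.0 = 11.7 mm.

PW ≈ 26.0 mm; rainfall ≈ 11.7 mm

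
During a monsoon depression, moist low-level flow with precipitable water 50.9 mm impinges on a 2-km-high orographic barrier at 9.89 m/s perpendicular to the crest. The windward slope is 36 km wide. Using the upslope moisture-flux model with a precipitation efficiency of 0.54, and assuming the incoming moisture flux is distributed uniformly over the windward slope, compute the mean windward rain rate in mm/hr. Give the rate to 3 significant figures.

Incoming column moisture flux per unit ridge length: F = V × PW = 9.89 × 50.9 = 503.401 mm·m/s.
Spread over the 36 km slope with efficiency ε = 0.54: R = ε·F/W = 0.54 × 503.401 / 36000 m = 7.551e-03 mm/s.
R = 7.551e-03 × 3600 = 27.2 mm/hr.

R ≈ 27.2 mm/hr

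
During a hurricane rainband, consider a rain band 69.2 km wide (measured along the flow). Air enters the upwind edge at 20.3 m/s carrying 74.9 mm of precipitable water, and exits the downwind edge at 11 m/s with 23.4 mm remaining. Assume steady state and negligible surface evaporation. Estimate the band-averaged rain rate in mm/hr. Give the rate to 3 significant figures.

R ≈ 65.7 mm/hr

Column moisture flux per unit crosswind length is F = V × PW.
Inflow: F_in = 20.3 × 74.9 = 1520.47 mm·m/s
Outflow: F_out = 11 × 23.4 = 257.4 mm·m/s
Steady-state rate R = (F_in − F_out)/L = (1520.47 − 257.4) / 69200 m = 1.825e-02 mm/s.
R = 1.825e-02 × 3600 = 65.7 mm/hr.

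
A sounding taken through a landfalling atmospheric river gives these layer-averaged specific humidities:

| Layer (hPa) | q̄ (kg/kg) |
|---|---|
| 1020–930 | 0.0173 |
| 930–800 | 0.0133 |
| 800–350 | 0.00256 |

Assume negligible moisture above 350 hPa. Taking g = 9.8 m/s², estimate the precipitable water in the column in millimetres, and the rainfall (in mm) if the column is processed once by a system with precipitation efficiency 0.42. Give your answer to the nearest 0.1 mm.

Precipitable water is the column-integrated vapour mass per unit area: PW = (1/g) Σ q̄ Δp, with q in kg/kg and Δp in Pa (1 kg/m² of water = 1 mm).
Layer 1020–930 hPa: Δp = 90 hPa = 9000 Pa, q̄ = 0.0173 kg/kg → 0.0173 × 9000 / 9.8 = 15.89 mm
Layer 930–800 hPa: Δp = 130 hPa = 13000 Pa, q̄ = 0.0133 kg/kg → 0.0133 × 13000 / 9.8 = 17.64 mm
Layer 800–350 hPa: Δp = 450 hPa = 45000 Pa, q̄ = 0.00256 kg/kg → 0.00256 × 45000 / 9.8 = 11.76 mm
PW = 15.89 + 17.64 + 11.76 = 45.29 ≈ 45.3 mm.
Rainfall = ε × PW = 0.42 × 45.3 = 19.0 mm.

PW ≈ 45.3 mm; rainfall ≈ 19.0 mm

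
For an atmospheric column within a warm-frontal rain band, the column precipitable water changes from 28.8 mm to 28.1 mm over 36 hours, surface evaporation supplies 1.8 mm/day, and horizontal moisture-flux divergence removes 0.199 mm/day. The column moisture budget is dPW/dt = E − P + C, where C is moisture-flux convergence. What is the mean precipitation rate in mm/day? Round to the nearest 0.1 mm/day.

P ≈ 2.1 mm/day

dPW/dt = (28.1 − 28.8) mm / (36/24 day) = -0.467 mm/day.
P = E + C − dPW/dt = 1.8 + (-0.199) − (-0.467) = 2.1 mm/day.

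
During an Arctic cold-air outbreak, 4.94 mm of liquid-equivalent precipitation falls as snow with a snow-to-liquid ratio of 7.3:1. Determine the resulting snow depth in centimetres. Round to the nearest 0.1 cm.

Snow depth = liquid × ratio = 4.94 mm × 7.3 = 36.062 mm = 3.6 cm.

snow depth ≈ 3.6 cm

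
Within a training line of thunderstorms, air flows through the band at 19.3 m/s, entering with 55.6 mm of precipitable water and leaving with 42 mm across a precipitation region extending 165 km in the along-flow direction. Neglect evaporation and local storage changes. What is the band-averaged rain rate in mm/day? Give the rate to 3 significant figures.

Column moisture flux per unit crosswind length is F = V × PW.
Inflow: F_in = 19.3 × 55.6 = 1073.08 mm·m/s
Outflow: F_out = 19.3 × 42 = 810.6 mm·m/s
Steady-state rate R = (F_in − F_out)/L = (1073.08 − 810.6) / 165000 m = 1.591e-03 mm/s.
R = 1.591e-03 × 3600 × 24 = 137 mm/day.

R ≈ 137 mm/day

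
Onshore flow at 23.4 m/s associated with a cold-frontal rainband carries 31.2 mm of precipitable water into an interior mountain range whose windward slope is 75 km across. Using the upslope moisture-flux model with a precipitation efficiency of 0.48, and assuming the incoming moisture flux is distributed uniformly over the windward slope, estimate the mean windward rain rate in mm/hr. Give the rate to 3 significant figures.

Incoming column moisture flux per unit ridge length: F = V × PW = 23.4 × 31.2 = 730.08 mm·m/s.
Spread over the 75 km slope with efficiency ε = 0.48: R = ε·F/W = 0.48 × 730.08 / 75000 m = 4.673e-03 mm/s.
R = 4.673e-03 × 3600 = 16.8 mm/hr.

R ≈ 16.8 mm/hr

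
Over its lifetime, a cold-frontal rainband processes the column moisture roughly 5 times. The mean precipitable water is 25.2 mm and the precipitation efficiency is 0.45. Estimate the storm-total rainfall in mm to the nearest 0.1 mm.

Each cycle deposits ε × PW = 0.45 × 25.2 = 11.34 mm.
Over 5 cycles: 5 × 11.34 = 56.7 mm.

rainfall ≈ 56.7 mm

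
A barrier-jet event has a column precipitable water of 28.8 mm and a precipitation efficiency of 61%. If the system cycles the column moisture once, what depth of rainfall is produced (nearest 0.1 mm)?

Rainfall = ε × PW = 0.61 × 28.8 = 17.6 mm.

rainfall ≈ 17.6 mm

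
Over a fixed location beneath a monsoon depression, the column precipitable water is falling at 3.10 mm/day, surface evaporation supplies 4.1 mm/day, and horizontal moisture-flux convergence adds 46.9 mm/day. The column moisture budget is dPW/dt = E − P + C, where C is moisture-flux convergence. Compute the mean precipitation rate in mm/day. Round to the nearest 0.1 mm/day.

dPW/dt = -3.10 mm/day.
P = E + C − dPW/dt = 4.1 + (46.9) − (-3.10) = 54.1 mm/day.

P ≈ 54.1 mm/day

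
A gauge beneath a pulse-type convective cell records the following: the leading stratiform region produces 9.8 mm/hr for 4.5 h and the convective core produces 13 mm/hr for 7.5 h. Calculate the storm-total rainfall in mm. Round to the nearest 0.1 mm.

total ≈ 141.6 mm

Total = Σ Rᵢ Δtᵢ = 9.8 × 4.5 + 13 × 7.5
      = 44.1 + 97.5 = 141.6 mm.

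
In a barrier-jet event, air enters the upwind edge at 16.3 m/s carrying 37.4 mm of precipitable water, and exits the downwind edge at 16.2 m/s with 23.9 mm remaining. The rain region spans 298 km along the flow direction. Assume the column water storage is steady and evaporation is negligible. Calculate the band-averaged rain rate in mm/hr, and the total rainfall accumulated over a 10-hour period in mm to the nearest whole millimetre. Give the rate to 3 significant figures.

Column moisture flux per unit crosswind length is F = V × PW.
Inflow: F_in = 16.3 × 37.4 = 609.62 mm·m/s
Outflow: F_out = 16.2 × 23.9 = 387.18 mm·m/s
Steady-state rate R = (F_in − F_out)/L = (609.62 − 387.18) / 298000 m = 7.464e-04 mm/s.
R = 7.464e-04 × 3600 = 2.69 mm/hr.
Over 10 h: total = 2.69 × 10 = 26.9 ≈ 27 mm.

R ≈ 2.69 mm/hr; total ≈ 27 mm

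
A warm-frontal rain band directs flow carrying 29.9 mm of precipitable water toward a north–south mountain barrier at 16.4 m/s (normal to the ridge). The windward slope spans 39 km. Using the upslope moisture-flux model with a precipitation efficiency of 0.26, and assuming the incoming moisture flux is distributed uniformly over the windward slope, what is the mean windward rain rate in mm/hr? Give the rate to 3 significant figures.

Incoming column moisture flux per unit ridge length: F = V × PW = 16.4 × 29.9 = 490.36 mm·m/s.
Spread over the 39 km slope with efficiency ε = 0.26: R = ε·F/W = 0.26 × 490.36 / 39000 m = 3.269e-03 mm/s.
R = 3.269e-03 × 3600 = 11.8 mm/hr.

R ≈ 11.8 mm/hr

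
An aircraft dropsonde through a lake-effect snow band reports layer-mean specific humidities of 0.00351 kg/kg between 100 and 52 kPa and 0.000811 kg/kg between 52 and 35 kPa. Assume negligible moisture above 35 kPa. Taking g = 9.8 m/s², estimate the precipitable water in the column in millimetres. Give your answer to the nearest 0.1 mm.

PW ≈ 18.6 mm

Precipitable water is the column-integrated vapour mass per unit area: PW = (1/g) Σ q̄ Δp, with q in kg/kg and Δp in Pa (1 kg/m² of water = 1 mm).
Layer 100–52 kPa: Δp = 480 hPa = 48000 Pa, q̄ = 0.00351 kg/kg → 0.00351 × 48000 / 9.8 = 17.19 mm
Layer 52–35 kPa: Δp = 170 hPa = 17000 Pa, q̄ = 0.000811 kg/kg → 0.000811 × 17000 / 9.8 = 1.41 mm
PW = 17.19 + 1.41 = 18.60 ≈ 18.6 mm.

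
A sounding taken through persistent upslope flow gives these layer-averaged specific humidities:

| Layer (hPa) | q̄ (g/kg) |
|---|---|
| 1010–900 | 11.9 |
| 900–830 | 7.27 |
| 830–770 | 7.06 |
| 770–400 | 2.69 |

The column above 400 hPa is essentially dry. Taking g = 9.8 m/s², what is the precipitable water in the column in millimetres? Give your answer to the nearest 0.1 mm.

Precipitable water is the column-integrated vapour mass per unit area: PW = (1/g) Σ q̄ Δp, with q in kg/kg and Δp in Pa (1 kg/m² of water = 1 mm).
Layer 1010–900 hPa: Δp = 110 hPa = 11000 Pa, q̄ = 0.0119 kg/kg → 0.0119 × 11000 / 9.8 = 13.36 mm
Layer 900–830 hPa: Δp = 70 hPa = 7000 Pa, q̄ = 0.00727 kg/kg → 0.00727 × 7000 / 9.8 = 5.19 mm
Layer 830–770 hPa: Δp = 60 hPa = 6000 Pa, q̄ = 0.00706 kg/kg → 0.00706 × 6000 / 9.8 = 4.32 mm
Layer 770–400 hPa: Δp = 370 hPa = 37000 Pa, q̄ = 0.00269 kg/kg → 0.00269 × 37000 / 9.8 = 10.16 mm
PW = 13.36 + 5.19 + 4.32 + 10.16 = 33.03 ≈ 33.0 mm.

PW ≈ 33.0 mm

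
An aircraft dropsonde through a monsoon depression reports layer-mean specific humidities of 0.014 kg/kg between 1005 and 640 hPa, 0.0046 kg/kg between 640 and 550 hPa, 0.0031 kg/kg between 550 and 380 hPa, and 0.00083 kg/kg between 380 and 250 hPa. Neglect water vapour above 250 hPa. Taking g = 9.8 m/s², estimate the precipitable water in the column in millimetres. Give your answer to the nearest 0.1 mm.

PW ≈ 62.8 mm

Precipitable water is the column-integrated vapour mass per unit area: PW = (1/g) Σ q̄ Δp, with q in kg/kg and Δp in Pa (1 kg/m² of water = 1 mm).
Layer 1005–640 hPa: Δp = 365 hPa = 36500 Pa, q̄ = 0.014 kg/kg → 0.014 × 36500 / 9.8 = 52.14 mm
Layer 640–550 hPa: Δp = 90 hPa = 9000 Pa, q̄ = 0.0046 kg/kg → 0.0046 × 9000 / 9.8 = 4.22 mm
Layer 550–380 hPa: Δp = 170 hPa = 17000 Pa, q̄ = 0.0031 kg/kg → 0.0031 × 17000 / 9.8 = 5.38 mm
Layer 380–250 hPa: Δp = 130 hPa = 13000 Pa, q̄ = 0.00083 kg/kg → 0.00083 × 13000 / 9.8 = 1.10 mm
PW = 52.14 + 4.22 + 5.38 + 1.10 = 62.84 ≈ 62.8 mm.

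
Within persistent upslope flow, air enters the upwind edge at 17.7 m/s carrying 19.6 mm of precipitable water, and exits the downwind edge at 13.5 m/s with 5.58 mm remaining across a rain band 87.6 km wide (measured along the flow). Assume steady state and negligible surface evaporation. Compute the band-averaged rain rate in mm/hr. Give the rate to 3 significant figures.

Column moisture flux per unit crosswind length is F = V × PW.
Inflow: F_in = 17.7 × 19.6 = 346.92 mm·m/s
Outflow: F_out = 13.5 × 5.58 = 75.33 mm·m/s
Steady-state rate R = (F_in − F_out)/L = (346.92 − 75.33) / 87600 m = 3.100e-03 mm/s.
R = 3.100e-03 × 3600 = 11.2 mm/hr.

R ≈ 11.2 mm/hr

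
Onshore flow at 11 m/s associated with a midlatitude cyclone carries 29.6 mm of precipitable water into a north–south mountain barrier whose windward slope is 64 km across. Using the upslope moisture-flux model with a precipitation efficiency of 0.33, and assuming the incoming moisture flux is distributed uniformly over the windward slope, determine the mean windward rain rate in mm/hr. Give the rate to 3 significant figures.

R ≈ 6.04 mm/hr

Incoming column moisture flux per unit ridge length: F = V × PW = 11 × 29.6 = 325.6 mm·m/s.
Spread over the 64 km slope with efficiency ε = 0.33: R = ε·F/W = 0.33 × 325.6 / 64000 m = 1.679e-03 mm/s.
R = 1.679e-03 × 3600 = 6.04 mm/hr.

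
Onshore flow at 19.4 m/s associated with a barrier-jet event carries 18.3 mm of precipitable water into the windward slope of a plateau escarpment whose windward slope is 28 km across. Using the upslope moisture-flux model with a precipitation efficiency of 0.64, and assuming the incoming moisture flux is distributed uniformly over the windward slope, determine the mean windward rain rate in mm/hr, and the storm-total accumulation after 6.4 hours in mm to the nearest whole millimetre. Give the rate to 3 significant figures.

R ≈ 29.2 mm/hr; total ≈ 187 mm

Incoming column moisture flux per unit ridge length: F = V × PW = 19.4 × 18.3 = 355.02 mm·m/s.
Spread over the 28 km slope with efficiency ε = 0.64: R = ε·F/W = 0.64 × 355.02 / 28000 m = 8.115e-03 mm/s.
R = 8.115e-03 × 3600 = 29.2 mm/hr.
Over 6.4 h: total = 29.2 × 6.4 = 186.88 ≈ 187 mm.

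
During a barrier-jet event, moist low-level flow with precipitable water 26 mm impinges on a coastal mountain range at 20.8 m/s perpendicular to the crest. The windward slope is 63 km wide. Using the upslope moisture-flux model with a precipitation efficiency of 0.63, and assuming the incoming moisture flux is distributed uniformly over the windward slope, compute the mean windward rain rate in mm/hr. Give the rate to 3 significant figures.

R ≈ 19.5 mm/hr

Incoming column moisture flux per unit ridge length: F = V × PW = 20.8 × 26 = 540.8 mm·m/s.
Spread over the 63 km slope with efficiency ε = 0.63: R = ε·F/W = 0.63 × 540.8 / 63000 m = 5.408e-03 mm/s.
R = 5.408e-03 × 3600 = 19.5 mm/hr.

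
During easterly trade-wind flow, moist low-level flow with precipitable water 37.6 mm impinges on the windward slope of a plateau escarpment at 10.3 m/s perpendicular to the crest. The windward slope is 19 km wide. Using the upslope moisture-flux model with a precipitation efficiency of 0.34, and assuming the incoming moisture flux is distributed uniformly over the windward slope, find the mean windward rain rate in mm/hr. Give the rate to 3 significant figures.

Incoming column moisture flux per unit ridge length: F = V × PW = 10.3 × 37.6 = 387.28 mm·m/s.
Spread over the 19 km slope with efficiency ε = 0.34: R = ε·F/W = 0.34 × 387.28 / 19000 m = 6.930e-03 mm/s.
R = 6.930e-03 × 3600 = 24.9 mm/hr.

R ≈ 24.9 mm/hr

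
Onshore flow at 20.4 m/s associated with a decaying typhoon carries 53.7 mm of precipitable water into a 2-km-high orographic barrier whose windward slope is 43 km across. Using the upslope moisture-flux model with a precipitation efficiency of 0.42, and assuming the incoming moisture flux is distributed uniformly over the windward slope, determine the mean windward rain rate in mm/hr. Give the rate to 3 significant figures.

Incoming column moisture flux per unit ridge length: F = V × PW = 20.4 × 53.7 = 1095.48 mm·m/s.
Spread over the 43 km slope with efficiency ε = 0.42: R = ε·F/W = 0.42 × 1095.48 / 43000 m = 1.070e-02 mm/s.
R = 1.070e-02 × 3600 = 38.5 mm/hr.

R ≈ 38.5 mm/hr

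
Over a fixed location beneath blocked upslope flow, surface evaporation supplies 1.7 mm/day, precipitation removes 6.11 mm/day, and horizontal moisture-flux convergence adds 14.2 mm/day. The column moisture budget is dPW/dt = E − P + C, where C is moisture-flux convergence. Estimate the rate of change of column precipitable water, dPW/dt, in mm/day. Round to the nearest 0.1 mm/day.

dPW/dt = E − P + C = 1.7 − 6.11 + (14.2) = 9.8 mm/day.

dPW/dt ≈ 9.8 mm/day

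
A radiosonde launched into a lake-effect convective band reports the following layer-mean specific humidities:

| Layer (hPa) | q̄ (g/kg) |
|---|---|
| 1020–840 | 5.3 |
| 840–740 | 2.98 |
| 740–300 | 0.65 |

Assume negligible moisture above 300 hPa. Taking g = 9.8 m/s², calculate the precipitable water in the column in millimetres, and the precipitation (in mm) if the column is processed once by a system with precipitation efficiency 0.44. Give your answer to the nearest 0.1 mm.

PW ≈ 15.7 mm; precipitation ≈ 6.9 mm

Precipitable water is the column-integrated vapour mass per unit area: PW = (1/g) Σ q̄ Δp, with q in kg/kg and Δp in Pa (1 kg/m² of water = 1 mm).
Layer 1020–840 hPa: Δp = 180 hPa = 18000 Pa, q̄ = 0.0053 kg/kg → 0.0053 × 18000 / 9.8 = 9.73 mm
Layer 840–740 hPa: Δp = 100 hPa = 10000 Pa, q̄ = 0.00298 kg/kg → 0.00298 × 10000 / 9.8 = 3.04 mm
Layer 740–300 hPa: Δp = 440 hPa = 44000 Pa, q̄ = 0.00065 kg/kg → 0.00065 × 44000 / 9.8 = 2.92 mm
PW = 9.73 + 3.04 + 2.92 = 15.69 ≈ 15.7 mm.
Precipitation = ε × PW = 0.44 × 15.7 = 6.9 mm.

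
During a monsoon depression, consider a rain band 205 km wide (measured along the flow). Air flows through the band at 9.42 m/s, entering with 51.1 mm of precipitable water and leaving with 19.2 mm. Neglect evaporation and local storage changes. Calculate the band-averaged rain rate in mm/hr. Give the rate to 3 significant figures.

Column moisture flux per unit crosswind length is F = V × PW.
Inflow: F_in = 9.42 × 51.1 = 481.362 mm·m/s
Outflow: F_out = 9.42 × 19.2 = 180.864 mm·m/s
Steady-state rate R = (F_in − F_out)/L = (481.362 − 180.864) / 205000 m = 1.466e-03 mm/s.
R = 1.466e-03 × 3600 = 5.28 mm/hr.

R ≈ 5.28 mm/hr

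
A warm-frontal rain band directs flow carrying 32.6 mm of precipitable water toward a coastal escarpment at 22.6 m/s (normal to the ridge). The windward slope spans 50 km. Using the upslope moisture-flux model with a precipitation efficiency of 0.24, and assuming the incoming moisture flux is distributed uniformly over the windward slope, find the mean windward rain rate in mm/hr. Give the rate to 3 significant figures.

R ≈ 12.7 mm/hr

Incoming column moisture flux per unit ridge length: F = V × PW = 22.6 × 32.6 = 736.76 mm·m/s.
Spread over the 50 km slope with efficiency ε = 0.24: R = ε·F/W = 0.24 × 736.76 / 50000 m = 3.536e-03 mm/s.
R = 3.536e-03 × 3600 = 12.7 mm/hr.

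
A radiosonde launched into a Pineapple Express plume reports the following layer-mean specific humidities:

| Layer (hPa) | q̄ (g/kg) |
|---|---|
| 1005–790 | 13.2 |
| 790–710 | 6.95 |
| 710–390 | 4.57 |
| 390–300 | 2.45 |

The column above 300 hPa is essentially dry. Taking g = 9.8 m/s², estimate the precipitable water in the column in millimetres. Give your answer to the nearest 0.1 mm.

PW ≈ 51.8 mm

Precipitable water is the column-integrated vapour mass per unit area: PW = (1/g) Σ q̄ Δp, with q in kg/kg and Δp in Pa (1 kg/m² of water = 1 mm).
Layer 1005–790 hPa: Δp = 215 hPa = 21500 Pa, q̄ = 0.0132 kg/kg → 0.0132 × 21500 / 9.8 = 28.96 mm
Layer 790–710 hPa: Δp = 80 hPa = 8000 Pa, q̄ = 0.00695 kg/kg → 0.00695 × 8000 / 9.8 = 5.67 mm
Layer 710–390 hPa: Δp = 320 hPa = 32000 Pa, q̄ = 0.00457 kg/kg → 0.00457 × 32000 / 9.8 = 14.92 mm
Layer 390–300 hPa: Δp = 90 hPa = 9000 Pa, q̄ = 0.00245 kg/kg → 0.00245 × 9000 / 9.8 = 2.25 mm
PW = 28.96 + 5.67 + 14.92 + 2.25 = 51.80 ≈ 51.8 mm.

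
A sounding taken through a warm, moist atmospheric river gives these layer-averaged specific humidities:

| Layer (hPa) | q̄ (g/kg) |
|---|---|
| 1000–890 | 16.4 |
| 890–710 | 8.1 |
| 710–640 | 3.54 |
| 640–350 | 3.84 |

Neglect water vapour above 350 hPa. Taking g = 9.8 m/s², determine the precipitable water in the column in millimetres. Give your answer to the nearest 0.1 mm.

Precipitable water is the column-integrated vapour mass per unit area: PW = (1/g) Σ q̄ Δp, with q in kg/kg and Δp in Pa (1 kg/m² of water = 1 mm).
Layer 1000–890 hPa: Δp = 110 hPa = 11000 Pa, q̄ = 0.0164 kg/kg → 0.0164 × 11000 / 9.8 = 18.41 mm
Layer 890–710 hPa: Δp = 180 hPa = 18000 Pa, q̄ = 0.0081 kg/kg → 0.0081 × 18000 / 9.8 = 14.88 mm
Layer 710–640 hPa: Δp = 70 hPa = 7000 Pa, q̄ = 0.00354 kg/kg → 0.00354 × 7000 / 9.8 = 2.53 mm
Layer 640–350 hPa: Δp = 290 hPa = 29000 Pa, q̄ = 0.00384 kg/kg → 0.00384 × 29000 / 9.8 = 11.36 mm
PW = 18.41 + 14.88 + 2.53 + 11.36 = 47.18 ≈ 47.2 mm.

PW ≈ 47.2 mm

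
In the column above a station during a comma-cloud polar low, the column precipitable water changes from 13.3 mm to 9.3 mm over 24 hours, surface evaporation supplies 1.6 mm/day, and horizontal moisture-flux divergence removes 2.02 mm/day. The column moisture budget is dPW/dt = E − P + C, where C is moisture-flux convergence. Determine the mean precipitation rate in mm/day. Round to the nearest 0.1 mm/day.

dPW/dt = (9.3 − 13.3) mm / (24/24 day) = -4.000 mm/day.
P = E + C − dPW/dt = 1.6 + (-2.02) − (-4.000) = 3.6 mm/day.

P ≈ 3.6 mm/day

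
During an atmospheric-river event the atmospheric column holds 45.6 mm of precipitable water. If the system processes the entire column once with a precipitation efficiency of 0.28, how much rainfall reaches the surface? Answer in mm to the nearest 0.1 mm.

Rainfall = ε × PW = 0.28 × 45.6 = 12.8 mm.

rainfall ≈ 12.8 mm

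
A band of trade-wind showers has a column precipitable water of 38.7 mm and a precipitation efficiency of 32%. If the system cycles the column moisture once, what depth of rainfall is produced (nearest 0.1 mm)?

rainfall ≈ 12.4 mm

Rainfall = ε × PW = 0.32 × 38.7 = 12.4 mm.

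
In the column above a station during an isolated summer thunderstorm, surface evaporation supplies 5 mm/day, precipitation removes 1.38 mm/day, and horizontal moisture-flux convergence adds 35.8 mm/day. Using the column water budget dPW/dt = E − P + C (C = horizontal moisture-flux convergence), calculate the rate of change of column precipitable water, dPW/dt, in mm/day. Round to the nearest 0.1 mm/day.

dPW/dt ≈ 39.4 mm/day

dPW/dt = E − P + C = 5 − 1.38 + (35.8) = 39.4 mm/day.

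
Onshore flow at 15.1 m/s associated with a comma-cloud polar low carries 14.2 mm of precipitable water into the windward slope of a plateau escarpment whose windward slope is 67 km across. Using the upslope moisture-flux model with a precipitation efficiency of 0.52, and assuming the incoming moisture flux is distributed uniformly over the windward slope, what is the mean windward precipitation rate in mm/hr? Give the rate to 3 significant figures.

R ≈ 5.99 mm/hr

Incoming column moisture flux per unit ridge length: F = V × PW = 15.1 × 14.2 = 214.42 mm·m/s.
Spread over the 67 km slope with efficiency ε = 0.52: R = ε·F/W = 0.52 × 214.42 / 67000 m = 1.664e-03 mm/s.
R = 1.664e-03 × 3600 = 5.99 mm/hr.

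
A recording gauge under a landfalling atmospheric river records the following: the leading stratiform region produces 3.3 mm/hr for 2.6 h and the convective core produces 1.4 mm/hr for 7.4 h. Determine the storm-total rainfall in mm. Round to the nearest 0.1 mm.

total ≈ 18.9 mm

Total = Σ Rᵢ Δtᵢ = 3.3 × 2.6 + 1.4 × 7.4
      = 8.58 + 10.36 = 18.9 mm.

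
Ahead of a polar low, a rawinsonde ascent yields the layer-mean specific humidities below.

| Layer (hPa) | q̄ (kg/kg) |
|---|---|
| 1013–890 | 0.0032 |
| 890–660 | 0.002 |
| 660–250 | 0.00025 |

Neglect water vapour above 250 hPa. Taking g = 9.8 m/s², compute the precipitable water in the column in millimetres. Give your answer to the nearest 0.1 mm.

Precipitable water is the column-integrated vapour mass per unit area: PW = (1/g) Σ q̄ Δp, with q in kg/kg and Δp in Pa (1 kg/m² of water = 1 mm).
Layer 1013–890 hPa: Δp = 123 hPa = 12300 Pa, q̄ = 0.0032 kg/kg → 0.0032 × 12300 / 9.8 = 4.02 mm
Layer 890–660 hPa: Δp = 230 hPa = 23000 Pa, q̄ = 0.002 kg/kg → 0.002 × 23000 / 9.8 = 4.69 mm
Layer 660–250 hPa: Δp = 410 hPa = 41000 Pa, q̄ = 0.00025 kg/kg → 0.00025 × 41000 / 9.8 = 1.05 mm
PW = 4.02 + 4.69 + 1.05 = 9.76 ≈ 9.8 mm.

PW ≈ 9.8 mm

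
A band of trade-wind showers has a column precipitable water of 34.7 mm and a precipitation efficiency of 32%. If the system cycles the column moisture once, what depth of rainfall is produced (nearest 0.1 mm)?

Rainfall = ε × PW = 0.32 × 34.7 = 11.1 mm.

rainfall ≈ 11.1 mm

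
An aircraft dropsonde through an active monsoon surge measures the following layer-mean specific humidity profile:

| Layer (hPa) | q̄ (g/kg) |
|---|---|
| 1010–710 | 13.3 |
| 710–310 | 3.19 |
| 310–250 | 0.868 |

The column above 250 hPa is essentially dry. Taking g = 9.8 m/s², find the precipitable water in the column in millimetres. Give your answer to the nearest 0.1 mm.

PW ≈ 54.3 mm

Precipitable water is the column-integrated vapour mass per unit area: PW = (1/g) Σ q̄ Δp, with q in kg/kg and Δp in Pa (1 kg/m² of water = 1 mm).
Layer 1010–710 hPa: Δp = 300 hPa = 30000 Pa, q̄ = 0.0133 kg/kg → 0.0133 × 30000 / 9.8 = 40.71 mm
Layer 710–310 hPa: Δp = 400 hPa = 40000 Pa, q̄ = 0.00319 kg/kg → 0.00319 × 40000 / 9.8 = 13.02 mm
Layer 310–250 hPa: Δp = 60 hPa = 6000 Pa, q̄ = 0.000868 kg/kg → 0.000868 × 6000 / 9.8 = 0.53 mm
PW = 40.71 + 13.02 + 0.53 = 54.26 ≈ 54.3 mm.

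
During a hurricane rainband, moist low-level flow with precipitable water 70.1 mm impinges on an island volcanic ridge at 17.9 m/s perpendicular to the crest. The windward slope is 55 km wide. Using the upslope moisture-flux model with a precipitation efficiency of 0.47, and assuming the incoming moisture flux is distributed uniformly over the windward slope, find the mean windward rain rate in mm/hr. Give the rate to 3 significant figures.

Incoming column moisture flux per unit ridge length: F = V × PW = 17.9 × 70.1 = 1254.79 mm·m/s.
Spread over the 55 km slope with efficiency ε = 0.47: R = ε·F/W = 0.47 × 1254.79 / 55000 m = 1.072e-02 mm/s.
R = 1.072e-02 × 3600 = 38.6 mm/hr.

R ≈ 38.6 mm/hr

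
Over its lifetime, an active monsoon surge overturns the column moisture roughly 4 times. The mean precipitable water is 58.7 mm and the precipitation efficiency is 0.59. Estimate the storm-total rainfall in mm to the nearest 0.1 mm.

rainfall ≈ 138.5 mm

Each cycle deposits ε × PW = 0.59 × 58.7 = 34.633 mm.
Over 4 cycles: 4 × 34.633 = 138.5 mm.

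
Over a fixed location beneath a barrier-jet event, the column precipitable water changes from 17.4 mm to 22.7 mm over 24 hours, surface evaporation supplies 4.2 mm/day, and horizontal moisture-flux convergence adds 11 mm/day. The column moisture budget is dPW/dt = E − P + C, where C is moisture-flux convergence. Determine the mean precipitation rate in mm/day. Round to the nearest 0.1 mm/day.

dPW/dt = (22.7 − 17.4) mm / (24/24 day) = +5.300 mm/day.
P = E + C − dPW/dt = 4.2 + (11) − (+5.300) = 9.9 mm/day.

P ≈ 9.9 mm/day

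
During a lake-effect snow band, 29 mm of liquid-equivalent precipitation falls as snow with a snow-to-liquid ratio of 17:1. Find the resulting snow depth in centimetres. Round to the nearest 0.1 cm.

Snow depth = liquid × ratio = 29 mm × 17 = 493 mm = 49.3 cm.

snow depth ≈ 49.3 cm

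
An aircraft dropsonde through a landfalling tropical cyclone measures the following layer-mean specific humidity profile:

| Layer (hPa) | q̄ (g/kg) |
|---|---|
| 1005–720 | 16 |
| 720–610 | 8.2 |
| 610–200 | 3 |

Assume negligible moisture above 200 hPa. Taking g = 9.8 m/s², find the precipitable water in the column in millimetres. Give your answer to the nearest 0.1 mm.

PW ≈ 68.3 mm

Precipitable water is the column-integrated vapour mass per unit area: PW = (1/g) Σ q̄ Δp, with q in kg/kg and Δp in Pa (1 kg/m² of water = 1 mm).
Layer 1005–720 hPa: Δp = 285 hPa = 28500 Pa, q̄ = 0.016 kg/kg → 0.016 × 28500 / 9.8 = 46.53 mm
Layer 720–610 hPa: Δp = 110 hPa = 11000 Pa, q̄ = 0.0082 kg/kg → 0.0082 × 11000 / 9.8 = 9.20 mm
Layer 610–200 hPa: Δp = 410 hPa = 41000 Pa, q̄ = 0.003 kg/kg → 0.003 × 41000 / 9.8 = 12.55 mm
PW = 46.53 + 9.20 + 12.55 = 68.28 ≈ 68.3 mm.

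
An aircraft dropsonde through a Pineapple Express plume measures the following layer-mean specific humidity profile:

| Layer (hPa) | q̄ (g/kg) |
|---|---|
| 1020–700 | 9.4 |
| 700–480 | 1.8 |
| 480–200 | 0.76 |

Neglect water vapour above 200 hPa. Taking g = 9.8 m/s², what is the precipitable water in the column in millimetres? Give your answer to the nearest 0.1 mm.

Precipitable water is the column-integrated vapour mass per unit area: PW = (1/g) Σ q̄ Δp, with q in kg/kg and Δp in Pa (1 kg/m² of water = 1 mm).
Layer 1020–700 hPa: Δp = 320 hPa = 32000 Pa, q̄ = 0.0094 kg/kg → 0.0094 × 32000 / 9.8 = 30.69 mm
Layer 700–480 hPa: Δp = 220 hPa = 22000 Pa, q̄ = 0.0018 kg/kg → 0.0018 × 22000 / 9.8 = 4.04 mm
Layer 480–200 hPa: Δp = 280 hPa = 28000 Pa, q̄ = 0.00076 kg/kg → 0.00076 × 28000 / 9.8 = 2.17 mm
PW = 30.69 + 4.04 + 2.17 = 36.90 ≈ 36.9 mm.

PW ≈ 36.9 mm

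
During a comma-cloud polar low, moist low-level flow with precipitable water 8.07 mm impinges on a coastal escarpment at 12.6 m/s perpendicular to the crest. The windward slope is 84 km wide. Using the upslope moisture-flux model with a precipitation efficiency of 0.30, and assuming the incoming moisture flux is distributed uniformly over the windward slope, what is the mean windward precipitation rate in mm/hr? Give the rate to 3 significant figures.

Incoming column moisture flux per unit ridge length: F = V × PW = 12.6 × 8.07 = 101.682 mm·m/s.
Spread over the 84 km slope with efficiency ε = 0.30: R = ε·F/W = 0.30 × 101.682 / 84000 m = 3.632e-04 mm/s.
R = 3.632e-04 × 3600 = 1.31 mm/hr.

R ≈ 1.31 mm/hr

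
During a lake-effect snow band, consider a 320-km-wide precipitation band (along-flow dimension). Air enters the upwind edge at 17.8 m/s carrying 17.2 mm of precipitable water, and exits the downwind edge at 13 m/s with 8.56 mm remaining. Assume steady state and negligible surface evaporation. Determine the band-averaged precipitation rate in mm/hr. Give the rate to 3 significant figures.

R ≈ 2.19 mm/hr

Column moisture flux per unit crosswind length is F = V × PW.
Inflow: F_in = 17.8 × 17.2 = 306.16 mm·m/s
Outflow: F_out = 13 × 8.56 = 111.28 mm·m/s
Steady-state rate R = (F_in − F_out)/L = (306.16 − 111.28) / 320000 m = 6.090e-04 mm/s.
R = 6.090e-04 × 3600 = 2.19 mm/hr.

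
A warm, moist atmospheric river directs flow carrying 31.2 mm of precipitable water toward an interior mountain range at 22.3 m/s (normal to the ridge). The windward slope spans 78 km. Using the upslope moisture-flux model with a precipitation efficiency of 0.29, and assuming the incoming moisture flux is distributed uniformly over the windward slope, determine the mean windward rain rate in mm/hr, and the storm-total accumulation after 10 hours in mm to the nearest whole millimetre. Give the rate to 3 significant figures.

R ≈ 9.31 mm/hr; total ≈ 93 mm

Incoming column moisture flux per unit ridge length: F = V × PW = 22.3 × 31.2 = 695.76 mm·m/s.
Spread over the 78 km slope with efficiency ε = 0.29: R = ε·F/W = 0.29 × 695.76 / 78000 m = 2.587e-03 mm/s.
R = 2.587e-03 × 3600 = 9.31 mm/hr.
Over 10 h: total = 9.31 × 10 = 93.1 ≈ 93 mm.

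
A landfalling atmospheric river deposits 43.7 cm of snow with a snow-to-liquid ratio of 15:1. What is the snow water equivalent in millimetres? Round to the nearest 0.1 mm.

SWE = snow depth / ratio = 43.7 cm / 15 = 2.913 cm = 29.1 mm.

SWE ≈ 29.1 mm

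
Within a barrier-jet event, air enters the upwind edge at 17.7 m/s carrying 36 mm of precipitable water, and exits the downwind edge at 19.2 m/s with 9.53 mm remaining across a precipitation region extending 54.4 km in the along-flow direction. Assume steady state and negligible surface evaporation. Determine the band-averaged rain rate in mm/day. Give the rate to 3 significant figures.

Column moisture flux per unit crosswind length is F = V × PW.
Inflow: F_in = 17.7 × 36 = 637.2 mm·m/s
Outflow: F_out = 19.2 × 9.53 = 182.976 mm·m/s
Steady-state rate R = (F_in − F_out)/L = (637.2 − 182.976) / 54400 m = 8.350e-03 mm/s.
R = 8.350e-03 × 3600 × 24 = 721 mm/day.

R ≈ 721 mm/day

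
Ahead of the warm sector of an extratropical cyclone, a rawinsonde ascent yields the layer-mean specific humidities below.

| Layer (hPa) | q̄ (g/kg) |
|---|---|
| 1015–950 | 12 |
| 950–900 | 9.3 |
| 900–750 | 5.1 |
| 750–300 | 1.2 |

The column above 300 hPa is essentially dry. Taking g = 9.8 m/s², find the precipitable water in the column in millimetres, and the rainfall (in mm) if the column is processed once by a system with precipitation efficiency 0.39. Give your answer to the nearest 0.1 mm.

PW ≈ 26.0 mm; rainfall ≈ 10.1 mm

Precipitable water is the column-integrated vapour mass per unit area: PW = (1/g) Σ q̄ Δp, with q in kg/kg and Δp in Pa (1 kg/m² of water = 1 mm).
Layer 1015–950 hPa: Δp = 65 hPa = 6500 Pa, q̄ = 0.012 kg/kg → 0.012 × 6500 / 9.8 = 7.96 mm
Layer 950–900 hPa: Δp = 50 hPa = 5000 Pa, q̄ = 0.0093 kg/kg → 0.0093 × 5000 / 9.8 = 4.74 mm
Layer 900–750 hPa: Δp = 150 hPa = 15000 Pa, q̄ = 0.0051 kg/kg → 0.0051 × 15000 / 9.8 = 7.81 mm
Layer 750–300 hPa: Δp = 450 hPa = 45000 Pa, q̄ = 0.0012 kg/kg → 0.0012 × 45000 / 9.8 = 5.51 mm
PW = 7.96 + 4.74 + 7.81 + 5.51 = 26.02 ≈ 26.0 mm.
Rainfall = ε × PW = 0.39 × 26.0 = 10.1 mm.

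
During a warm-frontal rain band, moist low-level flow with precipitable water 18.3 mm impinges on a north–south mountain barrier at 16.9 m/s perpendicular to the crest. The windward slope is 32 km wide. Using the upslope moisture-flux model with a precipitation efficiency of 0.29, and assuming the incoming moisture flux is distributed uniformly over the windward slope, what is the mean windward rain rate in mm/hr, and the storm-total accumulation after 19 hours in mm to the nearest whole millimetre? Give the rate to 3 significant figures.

Incoming column moisture flux per unit ridge length: F = V × PW = 16.9 × 18.3 = 309.27 mm·m/s.
Spread over the 32 km slope with efficiency ε = 0.29: R = ε·F/W = 0.29 × 309.27 / 32000 m = 2.803e-03 mm/s.
R = 2.803e-03 × 3600 = 10.1 mm/hr.
Over 19 h: total = 10.1 × 19 = 191.9 ≈ 192 mm.

R ≈ 10.1 mm/hr; total ≈ 192 mm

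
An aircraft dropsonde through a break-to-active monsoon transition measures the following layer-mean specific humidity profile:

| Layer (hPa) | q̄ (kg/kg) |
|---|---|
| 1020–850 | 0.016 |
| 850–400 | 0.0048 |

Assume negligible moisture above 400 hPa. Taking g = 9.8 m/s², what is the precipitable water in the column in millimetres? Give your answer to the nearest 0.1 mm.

PW ≈ 49.8 mm

Precipitable water is the column-integrated vapour mass per unit area: PW = (1/g) Σ q̄ Δp, with q in kg/kg and Δp in Pa (1 kg/m² of water = 1 mm).
Layer 1020–850 hPa: Δp = 170 hPa = 17000 Pa, q̄ = 0.016 kg/kg → 0.016 × 17000 / 9.8 = 27.76 mm
Layer 850–400 hPa: Δp = 450 hPa = 45000 Pa, q̄ = 0.0048 kg/kg → 0.0048 × 45000 / 9.8 = 22.04 mm
PW = 27.76 + 22.04 = 49.80 ≈ 49.8 mm.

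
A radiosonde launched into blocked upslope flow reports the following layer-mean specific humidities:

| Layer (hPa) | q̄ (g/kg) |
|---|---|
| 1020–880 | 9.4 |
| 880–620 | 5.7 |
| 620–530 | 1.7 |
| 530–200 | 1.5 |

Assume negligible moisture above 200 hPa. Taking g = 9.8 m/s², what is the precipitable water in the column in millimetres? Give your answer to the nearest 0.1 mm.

Precipitable water is the column-integrated vapour mass per unit area: PW = (1/g) Σ q̄ Δp, with q in kg/kg and Δp in Pa (1 kg/m² of water = 1 mm).
Layer 1020–880 hPa: Δp = 140 hPa = 14000 Pa, q̄ = 0.0094 kg/kg → 0.0094 × 14000 / 9.8 = 13.43 mm
Layer 880–620 hPa: Δp = 260 hPa = 26000 Pa, q̄ = 0.0057 kg/kg → 0.0057 × 26000 / 9.8 = 15.12 mm
Layer 620–530 hPa: Δp = 90 hPa = 9000 Pa, q̄ = 0.0017 kg/kg → 0.0017 × 9000 / 9.8 = 1.56 mm
Layer 530–200 hPa: Δp = 330 hPa = 33000 Pa, q̄ = 0.0015 kg/kg → 0.0015 × 33000 / 9.8 = 5.05 mm
PW = 13.43 + 15.12 + 1.56 + 5.05 = 35.16 ≈ 35.2 mm.

PW ≈ 35.2 mm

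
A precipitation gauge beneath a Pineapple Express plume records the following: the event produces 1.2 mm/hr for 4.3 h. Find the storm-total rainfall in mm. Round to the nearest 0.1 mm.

total ≈ 5.2 mm

Total = Σ Rᵢ Δtᵢ = 1.2 × 4.3
      = 5.16 = 5.2 mm.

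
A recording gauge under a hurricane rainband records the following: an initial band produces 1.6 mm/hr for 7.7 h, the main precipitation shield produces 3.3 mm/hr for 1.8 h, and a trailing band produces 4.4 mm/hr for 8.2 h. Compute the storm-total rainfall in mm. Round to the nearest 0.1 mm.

Total = Σ Rᵢ Δtᵢ = 1.6 × 7.7 + 3.3 × 1.8 + 4.4 × 8.2
      = 12.32 + 5.94 + 36.08 = 54.3 mm.

total ≈ 54.3 mm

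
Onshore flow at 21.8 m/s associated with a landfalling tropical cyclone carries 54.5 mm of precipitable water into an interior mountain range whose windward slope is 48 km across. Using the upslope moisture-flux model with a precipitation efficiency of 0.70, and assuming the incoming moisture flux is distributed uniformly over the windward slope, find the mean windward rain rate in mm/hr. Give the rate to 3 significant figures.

R ≈ 62.4 mm/hr

Incoming column moisture flux per unit ridge length: F = V × PW = 21.8 × 54.5 = 1188.1 mm·m/s.
Spread over the 48 km slope with efficiency ε = 0.70: R = ε·F/W = 0.70 × 1188.1 / 48000 m = 1.733e-02 mm/s.
R = 1.733e-02 × 3600 = 62.4 mm/hr.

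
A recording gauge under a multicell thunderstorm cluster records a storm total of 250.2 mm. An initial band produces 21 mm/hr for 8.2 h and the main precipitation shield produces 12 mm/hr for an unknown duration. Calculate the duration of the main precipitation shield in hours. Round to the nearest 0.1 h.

duration ≈ 6.5 h

Known phases: 21 × 8.2 = 172.2 mm.
Remaining depth = 250.2 − 172.2 = 78 mm.
Duration = 78 / 12 = 6.5 h.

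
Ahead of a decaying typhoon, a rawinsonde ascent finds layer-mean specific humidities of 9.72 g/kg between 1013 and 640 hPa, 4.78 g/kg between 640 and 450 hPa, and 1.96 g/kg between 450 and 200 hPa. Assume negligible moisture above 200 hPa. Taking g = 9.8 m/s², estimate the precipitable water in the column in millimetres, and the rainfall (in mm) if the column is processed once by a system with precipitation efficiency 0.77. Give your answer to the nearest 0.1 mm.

Precipitable water is the column-integrated vapour mass per unit area: PW = (1/g) Σ q̄ Δp, with q in kg/kg and Δp in Pa (1 kg/m² of water = 1 mm).
Layer 1013–640 hPa: Δp = 373 hPa = 37300 Pa, q̄ = 0.00972 kg/kg → 0.00972 × 37300 / 9.8 = 37.00 mm
Layer 640–450 hPa: Δp = 190 hPa = 19000 Pa, q̄ = 0.00478 kg/kg → 0.00478 × 19000 / 9.8 = 9.27 mm
Layer 450–200 hPa: Δp = 250 hPa = 25000 Pa, q̄ = 0.00196 kg/kg → 0.00196 × 25000 / 9.8 = 5.00 mm
PW = 37.00 + 9.27 + 5.00 = 51.27 ≈ 51.3 mm.
Rainfall = ε × PW = 0.77 × 51.3 = 39.5 mm.

PW ≈ 51.3 mm; rainfall ≈ 39.5 mm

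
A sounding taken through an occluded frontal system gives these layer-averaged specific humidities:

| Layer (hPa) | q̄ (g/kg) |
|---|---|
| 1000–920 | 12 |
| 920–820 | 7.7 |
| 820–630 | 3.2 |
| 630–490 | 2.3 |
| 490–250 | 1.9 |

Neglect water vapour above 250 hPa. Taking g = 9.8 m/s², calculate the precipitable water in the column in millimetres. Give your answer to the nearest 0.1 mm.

PW ≈ 31.8 mm

Precipitable water is the column-integrated vapour mass per unit area: PW = (1/g) Σ q̄ Δp, with q in kg/kg and Δp in Pa (1 kg/m² of water = 1 mm).
Layer 1000–920 hPa: Δp = 80 hPa = 8000 Pa, q̄ = 0.012 kg/kg → 0.012 × 8000 / 9.8 = 9.80 mm
Layer 920–820 hPa: Δp = 100 hPa = 10000 Pa, q̄ = 0.0077 kg/kg → 0.0077 × 10000 / 9.8 = 7.86 mm
Layer 820–630 hPa: Δp = 190 hPa = 19000 Pa, q̄ = 0.0032 kg/kg → 0.0032 × 19000 / 9.8 = 6.20 mm
Layer 630–490 hPa: Δp = 140 hPa = 14000 Pa, q̄ = 0.0023 kg/kg → 0.0023 × 14000 / 9.8 = 3.29 mm
Layer 490–250 hPa: Δp = 240 hPa = 24000 Pa, q̄ = 0.0019 kg/kg → 0.0019 × 24000 / 9.8 = 4.65 mm
PW = 9.80 + 7.86 + 6.20 + 3.29 + 4.65 = 31.80 ≈ 31.8 mm.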